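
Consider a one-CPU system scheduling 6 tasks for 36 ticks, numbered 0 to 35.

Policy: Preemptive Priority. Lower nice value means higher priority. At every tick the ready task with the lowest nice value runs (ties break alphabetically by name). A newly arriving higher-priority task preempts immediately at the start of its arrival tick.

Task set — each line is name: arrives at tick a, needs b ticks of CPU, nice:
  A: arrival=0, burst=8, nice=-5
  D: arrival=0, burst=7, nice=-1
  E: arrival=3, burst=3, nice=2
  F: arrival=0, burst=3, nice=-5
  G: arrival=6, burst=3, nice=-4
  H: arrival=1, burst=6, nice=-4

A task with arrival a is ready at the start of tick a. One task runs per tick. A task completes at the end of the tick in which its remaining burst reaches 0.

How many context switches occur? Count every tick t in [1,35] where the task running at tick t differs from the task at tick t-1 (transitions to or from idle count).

context switches = 6

t=0: ready={A,D,F} → run A
t=1: ready={A,D,F,H} → run A
t=2: ready={A,D,F,H} → run A
t=3: ready={A,D,E,F,H} → run A
t=4: ready={A,D,E,F,H} → run A
t=5: ready={A,D,E,F,H} → run A
t=6: ready={A,D,E,F,G,H} → run A
t=7: ready={A,D,E,F,G,H} → run A
t=8: ready={D,E,F,G,H} → run F
t=9: ready={D,E,F,G,H} → run F
t=10: ready={D,E,F,G,H} → run F
t=11: ready={D,E,G,H} → run G
t=12: ready={D,E,G,H} → run G
t=13: ready={D,E,G,H} → run G
t=14: ready={D,E,H} → run H
t=15: ready={D,E,H} → run H
t=16: ready={D,E,H} → run H
t=17: ready={D,E,H} → run H
t=18: ready={D,E,H} → run H
t=19: ready={D,E,H} → run H
t=20: ready={D,E} → run D
t=21: ready={D,E} → run D
t=22: ready={D,E} → run D
t=23: ready={D,E} → run D
t=24: ready={D,E} → run D
t=25: ready={D,E} → run D
t=26: ready={D,E} → run D
t=27: ready={E} → run E
t=28: ready={E} → run E
t=29: ready={E} → run E
t=30: (idle)
t=31: (idle)
t=32: (idle)
t=33: (idle)
t=34: (idle)
t=35: (idle)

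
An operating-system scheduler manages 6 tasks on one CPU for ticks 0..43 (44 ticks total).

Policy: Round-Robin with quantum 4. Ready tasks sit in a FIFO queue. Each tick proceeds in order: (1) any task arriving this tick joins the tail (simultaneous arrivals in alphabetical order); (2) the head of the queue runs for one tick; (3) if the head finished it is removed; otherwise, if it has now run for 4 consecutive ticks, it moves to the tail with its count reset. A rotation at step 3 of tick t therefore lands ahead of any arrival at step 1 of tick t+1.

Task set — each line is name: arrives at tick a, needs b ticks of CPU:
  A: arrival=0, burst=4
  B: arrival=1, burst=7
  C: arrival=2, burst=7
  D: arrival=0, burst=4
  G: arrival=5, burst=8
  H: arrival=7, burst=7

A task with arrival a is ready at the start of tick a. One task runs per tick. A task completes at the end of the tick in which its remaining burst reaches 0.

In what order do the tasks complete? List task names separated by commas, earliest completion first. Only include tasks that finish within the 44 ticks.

completion order = A, D, B, C, G, H

t=0: queue=[A,D] q_used=0 → run A
t=1: queue=[A,D,B] q_used=1 → run A
t=2: queue=[A,D,B,C] q_used=2 → run A
t=3: queue=[A,D,B,C] q_used=3 → run A
t=4: queue=[D,B,C] q_used=0 → run D
t=5: queue=[D,B,C,G] q_used=1 → run D
t=6: queue=[D,B,C,G] q_used=2 → run D
t=7: queue=[D,B,C,G,H] q_used=3 → run D
t=8: queue=[B,C,G,H] q_used=0 → run B
t=9: queue=[B,C,G,H] q_used=1 → run B
t=10: queue=[B,C,G,H] q_used=2 → run B
t=11: queue=[B,C,G,H] q_used=3 → run B
t=12: queue=[C,G,H,B] q_used=0 → run C
t=13: queue=[C,G,H,B] q_used=1 → run C
t=14: queue=[C,G,H,B] q_used=2 → run C
t=15: queue=[C,G,H,B] q_used=3 → run C
t=16: queue=[G,H,B,C] q_used=0 → run G
t=17: queue=[G,H,B,C] q_used=1 → run G
t=18: queue=[G,H,B,C] q_used=2 → run G
t=19: queue=[G,H,B,C] q_used=3 → run G
t=20: queue=[H,B,C,G] q_used=0 → run H
t=21: queue=[H,B,C,G] q_used=1 → run H
t=22: queue=[H,B,C,G] q_used=2 → run H
t=23: queue=[H,B,C,G] q_used=3 → run H
t=24: queue=[B,C,G,H] q_used=0 → run B
t=25: queue=[B,C,G,H] q_used=1 → run B
t=26: queue=[B,C,G,H] q_used=2 → run B
t=27: queue=[C,G,H] q_used=0 → run C
t=28: queue=[C,G,H] q_used=1 → run C
t=29: queue=[C,G,H] q_used=2 → run C
t=30: queue=[G,H] q_used=0 → run G
t=31: queue=[G,H] q_used=1 → run G
t=32: queue=[G,H] q_used=2 → run G
t=33: queue=[G,H] q_used=3 → run G
t=34: queue=[H] q_used=0 → run H
t=35: queue=[H] q_used=1 → run H
t=36: queue=[H] q_used=2 → run H
t=37: (idle)
t=38: (idle)
t=39: (idle)
t=40: (idle)
t=41: (idle)
t=42: (idle)
t=43: (idle)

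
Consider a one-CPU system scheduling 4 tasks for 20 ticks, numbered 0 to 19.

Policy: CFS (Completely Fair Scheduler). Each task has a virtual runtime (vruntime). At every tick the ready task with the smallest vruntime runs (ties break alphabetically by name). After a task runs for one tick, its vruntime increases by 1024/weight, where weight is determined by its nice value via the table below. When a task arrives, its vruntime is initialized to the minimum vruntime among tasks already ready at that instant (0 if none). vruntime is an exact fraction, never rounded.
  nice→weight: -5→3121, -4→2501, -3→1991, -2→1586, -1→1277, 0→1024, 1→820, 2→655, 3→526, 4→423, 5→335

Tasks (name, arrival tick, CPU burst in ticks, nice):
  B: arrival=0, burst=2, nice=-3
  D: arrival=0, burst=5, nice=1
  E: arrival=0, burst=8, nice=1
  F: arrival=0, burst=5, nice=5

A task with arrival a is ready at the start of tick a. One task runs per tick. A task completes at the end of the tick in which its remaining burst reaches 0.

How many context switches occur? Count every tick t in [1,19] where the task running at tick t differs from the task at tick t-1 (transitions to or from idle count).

context switches = 16

t=0: vr[B=0 D=0 E=0 F=0] → run B
t=1: vr[B=1024/1991 D=0 E=0 F=0] → run D
t=2: vr[B=1024/1991 D=256/205 E=0 F=0] → run E
t=3: vr[B=1024/1991 D=256/205 E=256/205 F=0] → run F
t=4: vr[B=1024/1991 D=256/205 E=256/205 F=1024/335] → run B
t=5: vr[D=256/205 E=256/205 F=1024/335] → run D
t=6: vr[D=512/205 E=256/205 F=1024/335] → run E
t=7: vr[D=512/205 E=512/205 F=1024/335] → run D
t=8: vr[D=768/205 E=512/205 F=1024/335] → run E
t=9: vr[D=768/205 E=768/205 F=1024/335] → run F
t=10: vr[D=768/205 E=768/205 F=2048/335] → run D
t=11: vr[D=1024/205 E=768/205 F=2048/335] → run E
t=12: vr[D=1024/205 E=1024/205 F=2048/335] → run D
t=13: vr[E=1024/205 F=2048/335] → run E
t=14: vr[E=256/41 F=2048/335] → run F
t=15: vr[E=256/41 F=3072/335] → run E
t=16: vr[E=1536/205 F=3072/335] → run E
t=17: vr[E=1792/205 F=3072/335] → run E
t=18: vr[F=3072/335] → run F
t=19: vr[F=4096/335] → run F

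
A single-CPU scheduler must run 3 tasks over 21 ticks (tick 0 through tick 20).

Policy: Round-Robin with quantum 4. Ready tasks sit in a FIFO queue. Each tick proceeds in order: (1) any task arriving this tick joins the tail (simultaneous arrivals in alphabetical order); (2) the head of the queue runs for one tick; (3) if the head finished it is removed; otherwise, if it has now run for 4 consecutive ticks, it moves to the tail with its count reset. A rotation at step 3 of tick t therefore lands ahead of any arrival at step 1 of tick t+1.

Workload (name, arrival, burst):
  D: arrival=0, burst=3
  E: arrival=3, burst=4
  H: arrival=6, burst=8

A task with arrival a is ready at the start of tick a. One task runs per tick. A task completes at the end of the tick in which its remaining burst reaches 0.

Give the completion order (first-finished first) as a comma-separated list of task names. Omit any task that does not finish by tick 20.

completion order = D, E, H

t=0: queue=[D] q_used=0 → run D
t=1: queue=[D] q_used=1 → run D
t=2: queue=[D] q_used=2 → run D
t=3: queue=[E] q_used=0 → run E
t=4: queue=[E] q_used=1 → run E
t=5: queue=[E] q_used=2 → run E
t=6: queue=[E,H] q_used=3 → run E
t=7: queue=[H] q_used=0 → run H
t=8: queue=[H] q_used=1 → run H
t=9: queue=[H] q_used=2 → run H
t=10: queue=[H] q_used=3 → run H
t=11: queue=[H] q_used=0 → run H
t=12: queue=[H] q_used=1 → run H
t=13: queue=[H] q_used=2 → run H
t=14: queue=[H] q_used=3 → run H
t=15: (idle)
t=16: (idle)
t=17: (idle)
t=18: (idle)
t=19: (idle)
t=20: (idle)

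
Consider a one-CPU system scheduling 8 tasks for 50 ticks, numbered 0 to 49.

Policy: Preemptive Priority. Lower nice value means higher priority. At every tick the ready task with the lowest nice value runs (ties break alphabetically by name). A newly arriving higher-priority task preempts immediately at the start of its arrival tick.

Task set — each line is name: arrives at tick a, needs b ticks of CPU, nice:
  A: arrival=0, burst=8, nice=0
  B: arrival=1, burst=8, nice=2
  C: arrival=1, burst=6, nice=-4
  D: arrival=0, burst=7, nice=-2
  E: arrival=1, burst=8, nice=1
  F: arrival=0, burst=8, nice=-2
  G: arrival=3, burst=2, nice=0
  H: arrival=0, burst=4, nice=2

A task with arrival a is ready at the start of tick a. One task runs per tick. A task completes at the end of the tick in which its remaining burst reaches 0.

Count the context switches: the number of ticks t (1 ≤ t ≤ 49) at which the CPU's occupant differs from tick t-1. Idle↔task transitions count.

context switches = 8

t=0: ready={A,D,F,H} → run D
t=1: ready={A,B,C,D,E,F,H} → run C
t=2: ready={A,B,C,D,E,F,H} → run C
t=3: ready={A,B,C,D,E,F,G,H} → run C
t=4: ready={A,B,C,D,E,F,G,H} → run C
t=5: ready={A,B,C,D,E,F,G,H} → run C
t=6: ready={A,B,C,D,E,F,G,H} → run C
t=7: ready={A,B,D,E,F,G,H} → run D
t=8: ready={A,B,D,E,F,G,H} → run D
t=9: ready={A,B,D,E,F,G,H} → run D
t=10: ready={A,B,D,E,F,G,H} → run D
t=11: ready={A,B,D,E,F,G,H} → run D
t=12: ready={A,B,D,E,F,G,H} → run D
t=13: ready={A,B,E,F,G,H} → run F
t=14: ready={A,B,E,F,G,H} → run F
t=15: ready={A,B,E,F,G,H} → run F
t=16: ready={A,B,E,F,G,H} → run F
t=17: ready={A,B,E,F,G,H} → run F
t=18: ready={A,B,E,F,G,H} → run F
t=19: ready={A,B,E,F,G,H} → run F
t=20: ready={A,B,E,F,G,H} → run F
t=21: ready={A,B,E,G,H} → run A
t=22: ready={A,B,E,G,H} → run A
t=23: ready={A,B,E,G,H} → run A
t=24: ready={A,B,E,G,H} → run A
t=25: ready={A,B,E,G,H} → run A
t=26: ready={A,B,E,G,H} → run A
t=27: ready={A,B,E,G,H} → run A
t=28: ready={A,B,E,G,H} → run A
t=29: ready={B,E,G,H} → run G
t=30: ready={B,E,G,H} → run G
t=31: ready={B,E,H} → run E
t=32: ready={B,E,H} → run E
t=33: ready={B,E,H} → run E
t=34: ready={B,E,H} → run E
t=35: ready={B,E,H} → run E
t=36: ready={B,E,H} → run E
t=37: ready={B,E,H} → run E
t=38: ready={B,E,H} → run E
t=39: ready={B,H} → run B
t=40: ready={B,H} → run B
t=41: ready={B,H} → run B
t=42: ready={B,H} → run B
t=43: ready={B,H} → run B
t=44: ready={B,H} → run B
t=45: ready={B,H} → run B
t=46: ready={B,H} → run B
t=47: ready={H} → run H
t=48: ready={H} → run H
t=49: ready={H} → run H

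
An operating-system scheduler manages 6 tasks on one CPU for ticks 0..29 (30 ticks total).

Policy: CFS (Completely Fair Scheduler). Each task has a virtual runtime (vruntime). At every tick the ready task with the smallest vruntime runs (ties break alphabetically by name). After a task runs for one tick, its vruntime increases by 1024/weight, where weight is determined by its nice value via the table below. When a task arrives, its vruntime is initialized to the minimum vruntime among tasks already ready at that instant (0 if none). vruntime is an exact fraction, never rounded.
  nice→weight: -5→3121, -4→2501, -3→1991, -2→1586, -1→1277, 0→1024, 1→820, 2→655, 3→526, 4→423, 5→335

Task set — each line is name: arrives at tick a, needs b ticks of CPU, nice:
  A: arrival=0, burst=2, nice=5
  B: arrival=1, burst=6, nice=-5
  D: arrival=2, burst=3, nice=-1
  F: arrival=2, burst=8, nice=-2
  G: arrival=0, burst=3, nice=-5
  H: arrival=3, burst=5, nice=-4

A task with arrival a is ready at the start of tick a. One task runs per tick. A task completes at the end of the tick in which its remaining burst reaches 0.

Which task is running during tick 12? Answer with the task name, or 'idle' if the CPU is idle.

t=0: vr[A=0 G=0] → run A
t=1: vr[A=1024/335 B=0 G=0] → run B
t=2: vr[A=1024/335 B=1024/3121 D=0 F=0 G=0] → run D
t=3: vr[A=1024/335 B=1024/3121 D=1024/1277 F=0 G=0 H=0] → run F
t=4: vr[A=1024/335 B=1024/3121 D=1024/1277 F=512/793 G=0 H=0] → run G
t=5: vr[A=1024/335 B=1024/3121 D=1024/1277 F=512/793 G=1024/3121 H=0] → run H
t=6: vr[A=1024/335 B=1024/3121 D=1024/1277 F=512/793 G=1024/3121 H=1024/2501] → run B
t=7: vr[A=1024/335 B=2048/3121 D=1024/1277 F=512/793 G=1024/3121 H=1024/2501] → run G
t=8: vr[A=1024/335 B=2048/3121 D=1024/1277 F=512/793 G=2048/3121 H=1024/2501] → run H
t=9: vr[A=1024/335 B=2048/3121 D=1024/1277 F=512/793 G=2048/3121 H=2048/2501] → run F
t=10: vr[A=1024/335 B=2048/3121 D=1024/1277 F=1024/793 G=2048/3121 H=2048/2501] → run B
t=11: vr[A=1024/335 B=3072/3121 D=1024/1277 F=1024/793 G=2048/3121 H=2048/2501] → run G
t=12: vr[A=1024/335 B=3072/3121 D=1024/1277 F=1024/793 H=2048/2501] → run D
t=13: vr[A=1024/335 B=3072/3121 D=2048/1277 F=1024/793 H=2048/2501] → run H
t=14: vr[A=1024/335 B=3072/3121 D=2048/1277 F=1024/793 H=3072/2501] → run B
t=15: vr[A=1024/335 B=4096/3121 D=2048/1277 F=1024/793 H=3072/2501] → run H
t=16: vr[A=1024/335 B=4096/3121 D=2048/1277 F=1024/793 H=4096/2501] → run F
t=17: vr[A=1024/335 B=4096/3121 D=2048/1277 F=1536/793 H=4096/2501] → run B
t=18: vr[A=1024/335 B=5120/3121 D=2048/1277 F=1536/793 H=4096/2501] → run D
t=19: vr[A=1024/335 B=5120/3121 F=1536/793 H=4096/2501] → run H
t=20: vr[A=1024/335 B=5120/3121 F=1536/793] → run B
t=21: vr[A=1024/335 F=1536/793] → run F
t=22: vr[A=1024/335 F=2048/793] → run F
t=23: vr[A=1024/335 F=2560/793] → run A
t=24: vr[F=2560/793] → run F
t=25: vr[F=3072/793] → run F
t=26: vr[F=3584/793] → run F
t=27: (idle)
t=28: (idle)
t=29: (idle)

running at tick 12 = D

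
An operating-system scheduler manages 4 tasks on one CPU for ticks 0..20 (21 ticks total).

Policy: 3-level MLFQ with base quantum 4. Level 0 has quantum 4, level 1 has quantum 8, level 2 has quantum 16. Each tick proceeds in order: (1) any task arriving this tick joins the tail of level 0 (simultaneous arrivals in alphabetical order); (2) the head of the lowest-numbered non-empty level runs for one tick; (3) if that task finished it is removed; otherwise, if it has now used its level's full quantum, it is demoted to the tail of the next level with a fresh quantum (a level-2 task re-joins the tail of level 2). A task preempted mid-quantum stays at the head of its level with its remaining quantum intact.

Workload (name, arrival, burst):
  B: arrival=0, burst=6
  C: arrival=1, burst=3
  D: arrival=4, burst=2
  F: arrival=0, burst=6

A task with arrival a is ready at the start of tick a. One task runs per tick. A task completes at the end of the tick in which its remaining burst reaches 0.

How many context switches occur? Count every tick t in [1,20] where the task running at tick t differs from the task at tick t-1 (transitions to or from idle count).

context switches = 6

t=0: L0/L1/L2 = BF/-/- → run B
t=1: L0/L1/L2 = BFC/-/- → run B
t=2: L0/L1/L2 = BFC/-/- → run B
t=3: L0/L1/L2 = BFC/-/- → run B
t=4: L0/L1/L2 = FCD/B/- → run F
t=5: L0/L1/L2 = FCD/B/- → run F
t=6: L0/L1/L2 = FCD/B/- → run F
t=7: L0/L1/L2 = FCD/B/- → run F
t=8: L0/L1/L2 = CD/BF/- → run C
t=9: L0/L1/L2 = CD/BF/- → run C
t=10: L0/L1/L2 = CD/BF/- → run C
t=11: L0/L1/L2 = D/BF/- → run D
t=12: L0/L1/L2 = D/BF/- → run D
t=13: L0/L1/L2 = -/BF/- → run B
t=14: L0/L1/L2 = -/BF/- → run B
t=15: L0/L1/L2 = -/F/- → run F
t=16: L0/L1/L2 = -/F/- → run F
t=17: (idle)
t=18: (idle)
t=19: (idle)
t=20: (idle)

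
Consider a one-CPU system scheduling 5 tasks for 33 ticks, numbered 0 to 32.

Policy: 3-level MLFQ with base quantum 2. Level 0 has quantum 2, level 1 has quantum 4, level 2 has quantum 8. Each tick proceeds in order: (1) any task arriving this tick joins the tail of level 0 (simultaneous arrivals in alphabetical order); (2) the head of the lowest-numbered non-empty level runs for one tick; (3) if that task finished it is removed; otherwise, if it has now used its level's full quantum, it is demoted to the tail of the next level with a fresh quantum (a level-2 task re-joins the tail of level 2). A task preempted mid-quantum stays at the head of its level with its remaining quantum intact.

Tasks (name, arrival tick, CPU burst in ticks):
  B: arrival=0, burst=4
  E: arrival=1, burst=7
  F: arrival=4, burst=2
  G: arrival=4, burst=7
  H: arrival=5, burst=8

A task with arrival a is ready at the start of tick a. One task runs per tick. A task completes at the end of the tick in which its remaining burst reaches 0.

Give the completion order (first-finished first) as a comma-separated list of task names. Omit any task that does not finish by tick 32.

t=0: L0/L1/L2 = B/-/- → run B
t=1: L0/L1/L2 = BE/-/- → run B
t=2: L0/L1/L2 = E/B/- → run E
t=3: L0/L1/L2 = E/B/- → run E
t=4: L0/L1/L2 = FG/BE/- → run F
t=5: L0/L1/L2 = FGH/BE/- → run F
t=6: L0/L1/L2 = GH/BE/- → run G
t=7: L0/L1/L2 = GH/BE/- → run G
t=8: L0/L1/L2 = H/BEG/- → run H
t=9: L0/L1/L2 = H/BEG/- → run H
t=10: L0/L1/L2 = -/BEGH/- → run B
t=11: L0/L1/L2 = -/BEGH/- → run B
t=12: L0/L1/L2 = -/EGH/- → run E
t=13: L0/L1/L2 = -/EGH/- → run E
t=14: L0/L1/L2 = -/EGH/- → run E
t=15: L0/L1/L2 = -/EGH/- → run E
t=16: L0/L1/L2 = -/GH/E → run G
t=17: L0/L1/L2 = -/GH/E → run G
t=18: L0/L1/L2 = -/GH/E → run G
t=19: L0/L1/L2 = -/GH/E → run G
t=20: L0/L1/L2 = -/H/EG → run H
t=21: L0/L1/L2 = -/H/EG → run H
t=22: L0/L1/L2 = -/H/EG → run H
t=23: L0/L1/L2 = -/H/EG → run H
t=24: L0/L1/L2 = -/-/EGH → run E
t=25: L0/L1/L2 = -/-/GH → run G
t=26: L0/L1/L2 = -/-/H → run H
t=27: L0/L1/L2 = -/-/H → run H
t=28: (idle)
t=29: (idle)
t=30: (idle)
t=31: (idle)
t=32: (idle)

completion order = F, B, E, G, H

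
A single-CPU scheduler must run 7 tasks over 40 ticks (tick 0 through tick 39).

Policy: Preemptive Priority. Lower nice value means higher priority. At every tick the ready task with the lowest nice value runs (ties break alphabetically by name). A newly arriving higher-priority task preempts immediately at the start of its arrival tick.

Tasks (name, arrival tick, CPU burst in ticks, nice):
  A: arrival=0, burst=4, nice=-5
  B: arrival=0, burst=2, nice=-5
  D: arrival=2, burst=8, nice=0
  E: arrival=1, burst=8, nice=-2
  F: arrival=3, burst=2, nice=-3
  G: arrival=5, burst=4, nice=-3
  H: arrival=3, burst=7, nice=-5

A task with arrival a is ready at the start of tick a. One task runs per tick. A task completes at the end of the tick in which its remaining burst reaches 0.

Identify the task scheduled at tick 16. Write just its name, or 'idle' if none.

t=0: ready={A,B} → run A
t=1: ready={A,B,E} → run A
t=2: ready={A,B,D,E} → run A
t=3: ready={A,B,D,E,F,H} → run A
t=4: ready={B,D,E,F,H} → run B
t=5: ready={B,D,E,F,G,H} → run B
t=6: ready={D,E,F,G,H} → run H
t=7: ready={D,E,F,G,H} → run H
t=8: ready={D,E,F,G,H} → run H
t=9: ready={D,E,F,G,H} → run H
t=10: ready={D,E,F,G,H} → run H
t=11: ready={D,E,F,G,H} → run H
t=12: ready={D,E,F,G,H} → run H
t=13: ready={D,E,F,G} → run F
t=14: ready={D,E,F,G} → run F
t=15: ready={D,E,G} → run G
t=16: ready={D,E,G} → run G
t=17: ready={D,E,G} → run G
t=18: ready={D,E,G} → run G
t=19: ready={D,E} → run E
t=20: ready={D,E} → run E
t=21: ready={D,E} → run E
t=22: ready={D,E} → run E
t=23: ready={D,E} → run E
t=24: ready={D,E} → run E
t=25: ready={D,E} → run E
t=26: ready={D,E} → run E
t=27: ready={D} → run D
t=28: ready={D} → run D
t=29: ready={D} → run D
t=30: ready={D} → run D
t=31: ready={D} → run D
t=32: ready={D} → run D
t=33: ready={D} → run D
t=34: ready={D} → run D
t=35: (idle)
t=36: (idle)
t=37: (idle)
t=38: (idle)
t=39: (idle)

running at tick 16 = G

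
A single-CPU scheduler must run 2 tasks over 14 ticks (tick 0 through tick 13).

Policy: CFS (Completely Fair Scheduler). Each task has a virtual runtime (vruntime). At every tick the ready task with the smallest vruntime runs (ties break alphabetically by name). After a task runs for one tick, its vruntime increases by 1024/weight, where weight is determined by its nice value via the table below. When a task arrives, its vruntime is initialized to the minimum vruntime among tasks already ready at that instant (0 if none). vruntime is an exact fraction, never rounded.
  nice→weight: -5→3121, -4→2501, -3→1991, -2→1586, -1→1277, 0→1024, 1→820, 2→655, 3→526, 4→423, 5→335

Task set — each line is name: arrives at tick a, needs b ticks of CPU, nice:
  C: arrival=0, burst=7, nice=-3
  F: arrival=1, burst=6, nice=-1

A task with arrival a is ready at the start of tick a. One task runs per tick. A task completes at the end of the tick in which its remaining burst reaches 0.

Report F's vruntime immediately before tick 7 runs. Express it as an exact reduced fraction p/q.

vruntime(F, start of tick 7) = 5385216/2542507

t=0: vr[C=0] → run C
t=1: vr[C=1024/1991 F=1024/1991] → run C
t=2: vr[C=2048/1991 F=1024/1991] → run F
t=3: vr[C=2048/1991 F=3346432/2542507] → run C
t=4: vr[C=3072/1991 F=3346432/2542507] → run F
t=5: vr[C=3072/1991 F=5385216/2542507] → run C
t=6: vr[C=4096/1991 F=5385216/2542507] → run C
t=7: vr[C=5120/1991 F=5385216/2542507] → run F
t=8: vr[C=5120/1991 F=7424000/2542507] → run C
t=9: vr[C=6144/1991 F=7424000/2542507] → run F
t=10: vr[C=6144/1991 F=9462784/2542507] → run C
t=11: vr[F=9462784/2542507] → run F
t=12: vr[F=11501568/2542507] → run F
t=13: (idle)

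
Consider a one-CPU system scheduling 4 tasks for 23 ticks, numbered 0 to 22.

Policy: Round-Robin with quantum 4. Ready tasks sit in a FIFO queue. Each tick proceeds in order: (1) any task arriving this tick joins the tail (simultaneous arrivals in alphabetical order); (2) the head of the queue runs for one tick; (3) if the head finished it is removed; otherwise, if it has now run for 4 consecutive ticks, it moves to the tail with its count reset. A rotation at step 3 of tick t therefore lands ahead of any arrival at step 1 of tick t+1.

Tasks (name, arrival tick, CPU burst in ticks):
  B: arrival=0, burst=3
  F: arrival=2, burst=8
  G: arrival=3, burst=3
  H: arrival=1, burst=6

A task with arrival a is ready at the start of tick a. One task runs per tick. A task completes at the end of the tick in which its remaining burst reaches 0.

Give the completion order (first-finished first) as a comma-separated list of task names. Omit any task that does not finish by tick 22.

t=0: queue=[B] q_used=0 → run B
t=1: queue=[B,H] q_used=1 → run B
t=2: queue=[B,H,F] q_used=2 → run B
t=3: queue=[H,F,G] q_used=0 → run H
t=4: queue=[H,F,G] q_used=1 → run H
t=5: queue=[H,F,G] q_used=2 → run H
t=6: queue=[H,F,G] q_used=3 → run H
t=7: queue=[F,G,H] q_used=0 → run F
t=8: queue=[F,G,H] q_used=1 → run F
t=9: queue=[F,G,H] q_used=2 → run F
t=10: queue=[F,G,H] q_used=3 → run F
t=11: queue=[G,H,F] q_used=0 → run G
t=12: queue=[G,H,F] q_used=1 → run G
t=13: queue=[G,H,F] q_used=2 → run G
t=14: queue=[H,F] q_used=0 → run H
t=15: queue=[H,F] q_used=1 → run H
t=16: queue=[F] q_used=0 → run F
t=17: queue=[F] q_used=1 → run F
t=18: queue=[F] q_used=2 → run F
t=19: queue=[F] q_used=3 → run F
t=20: (idle)
t=21: (idle)
t=22: (idle)

completion order = B, G, H, F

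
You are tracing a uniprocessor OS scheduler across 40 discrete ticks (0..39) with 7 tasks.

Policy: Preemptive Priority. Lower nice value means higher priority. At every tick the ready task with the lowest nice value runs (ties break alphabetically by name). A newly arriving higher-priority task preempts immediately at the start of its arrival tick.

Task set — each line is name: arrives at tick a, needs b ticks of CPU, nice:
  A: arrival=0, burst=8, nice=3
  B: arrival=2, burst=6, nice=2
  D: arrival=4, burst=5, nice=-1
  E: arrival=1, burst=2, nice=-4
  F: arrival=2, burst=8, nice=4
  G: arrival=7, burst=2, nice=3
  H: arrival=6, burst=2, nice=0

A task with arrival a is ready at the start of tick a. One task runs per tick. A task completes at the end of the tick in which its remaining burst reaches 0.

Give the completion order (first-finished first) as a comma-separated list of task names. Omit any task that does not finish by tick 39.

completion order = E, D, H, B, A, G, F

t=0: ready={A} → run A
t=1: ready={A,E} → run E
t=2: ready={A,B,E,F} → run E
t=3: ready={A,B,F} → run B
t=4: ready={A,B,D,F} → run D
t=5: ready={A,B,D,F} → run D
t=6: ready={A,B,D,F,H} → run D
t=7: ready={A,B,D,F,G,H} → run D
t=8: ready={A,B,D,F,G,H} → run D
t=9: ready={A,B,F,G,H} → run H
t=10: ready={A,B,F,G,H} → run H
t=11: ready={A,B,F,G} → run B
t=12: ready={A,B,F,G} → run B
t=13: ready={A,B,F,G} → run B
t=14: ready={A,B,F,G} → run B
t=15: ready={A,B,F,G} → run B
t=16: ready={A,F,G} → run A
t=17: ready={A,F,G} → run A
t=18: ready={A,F,G} → run A
t=19: ready={A,F,G} → run A
t=20: ready={A,F,G} → run A
t=21: ready={A,F,G} → run A
t=22: ready={A,F,G} → run A
t=23: ready={F,G} → run G
t=24: ready={F,G} → run G
t=25: ready={F} → run F
t=26: ready={F} → run F
t=27: ready={F} → run F
t=28: ready={F} → run F
t=29: ready={F} → run F
t=30: ready={F} → run F
t=31: ready={F} → run F
t=32: ready={F} → run F
t=33: (idle)
t=34: (idle)
t=35: (idle)
t=36: (idle)
t=37: (idle)
t=38: (idle)
t=39: (idle)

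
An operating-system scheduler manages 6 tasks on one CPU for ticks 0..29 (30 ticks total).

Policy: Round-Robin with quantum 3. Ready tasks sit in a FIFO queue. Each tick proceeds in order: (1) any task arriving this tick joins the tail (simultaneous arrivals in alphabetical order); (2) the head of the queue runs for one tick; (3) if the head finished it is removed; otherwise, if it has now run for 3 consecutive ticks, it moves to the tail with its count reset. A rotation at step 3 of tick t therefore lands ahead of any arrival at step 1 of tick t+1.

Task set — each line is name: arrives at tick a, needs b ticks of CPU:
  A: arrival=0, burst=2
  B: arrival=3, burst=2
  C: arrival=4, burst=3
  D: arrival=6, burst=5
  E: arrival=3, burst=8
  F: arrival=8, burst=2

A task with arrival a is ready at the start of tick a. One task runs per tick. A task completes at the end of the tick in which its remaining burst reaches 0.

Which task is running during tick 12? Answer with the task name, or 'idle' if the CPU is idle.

t=0: queue=[A] q_used=0 → run A
t=1: queue=[A] q_used=1 → run A
t=2: (idle)
t=3: queue=[B,E] q_used=0 → run B
t=4: queue=[B,E,C] q_used=1 → run B
t=5: queue=[E,C] q_used=0 → run E
t=6: queue=[E,C,D] q_used=1 → run E
t=7: queue=[E,C,D] q_used=2 → run E
t=8: queue=[C,D,E,F] q_used=0 → run C
t=9: queue=[C,D,E,F] q_used=1 → run C
t=10: queue=[C,D,E,F] q_used=2 → run C
t=11: queue=[D,E,F] q_used=0 → run D
t=12: queue=[D,E,F] q_used=1 → run D
t=13: queue=[D,E,F] q_used=2 → run D
t=14: queue=[E,F,D] q_used=0 → run E
t=15: queue=[E,F,D] q_used=1 → run E
t=16: queue=[E,F,D] q_used=2 → run E
t=17: queue=[F,D,E] q_used=0 → run F
t=18: queue=[F,D,E] q_used=1 → run F
t=19: queue=[D,E] q_used=0 → run D
t=20: queue=[D,E] q_used=1 → run D
t=21: queue=[E] q_used=0 → run E
t=22: queue=[E] q_used=1 → run E
t=23: (idle)
t=24: (idle)
t=25: (idle)
t=26: (idle)
t=27: (idle)
t=28: (idle)
t=29: (idle)

running at tick 12 = D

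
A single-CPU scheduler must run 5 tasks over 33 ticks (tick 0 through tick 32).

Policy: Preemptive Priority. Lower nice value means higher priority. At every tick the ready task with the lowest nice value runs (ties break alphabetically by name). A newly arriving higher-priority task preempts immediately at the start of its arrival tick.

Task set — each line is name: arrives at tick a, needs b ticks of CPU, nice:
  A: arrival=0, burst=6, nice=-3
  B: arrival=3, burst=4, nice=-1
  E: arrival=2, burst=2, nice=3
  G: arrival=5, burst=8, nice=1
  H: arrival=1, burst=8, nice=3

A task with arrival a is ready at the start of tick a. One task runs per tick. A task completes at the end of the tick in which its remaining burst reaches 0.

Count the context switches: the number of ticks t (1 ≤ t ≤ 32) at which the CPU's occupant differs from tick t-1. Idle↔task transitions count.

t=0: ready={A} → run A
t=1: ready={A,H} → run A
t=2: ready={A,E,H} → run A
t=3: ready={A,B,E,H} → run A
t=4: ready={A,B,E,H} → run A
t=5: ready={A,B,E,G,H} → run A
t=6: ready={B,E,G,H} → run B
t=7: ready={B,E,G,H} → run B
t=8: ready={B,E,G,H} → run B
t=9: ready={B,E,G,H} → run B
t=10: ready={E,G,H} → run G
t=11: ready={E,G,H} → run G
t=12: ready={E,G,H} → run G
t=13: ready={E,G,H} → run G
t=14: ready={E,G,H} → run G
t=15: ready={E,G,H} → run G
t=16: ready={E,G,H} → run G
t=17: ready={E,G,H} → run G
t=18: ready={E,H} → run E
t=19: ready={E,H} → run E
t=20: ready={H} → run H
t=21: ready={H} → run H
t=22: ready={H} → run H
t=23: ready={H} → run H
t=24: ready={H} → run H
t=25: ready={H} → run H
t=26: ready={H} → run H
t=27: ready={H} → run H
t=28: (idle)
t=29: (idle)
t=30: (idle)
t=31: (idle)
t=32: (idle)

context switches = 5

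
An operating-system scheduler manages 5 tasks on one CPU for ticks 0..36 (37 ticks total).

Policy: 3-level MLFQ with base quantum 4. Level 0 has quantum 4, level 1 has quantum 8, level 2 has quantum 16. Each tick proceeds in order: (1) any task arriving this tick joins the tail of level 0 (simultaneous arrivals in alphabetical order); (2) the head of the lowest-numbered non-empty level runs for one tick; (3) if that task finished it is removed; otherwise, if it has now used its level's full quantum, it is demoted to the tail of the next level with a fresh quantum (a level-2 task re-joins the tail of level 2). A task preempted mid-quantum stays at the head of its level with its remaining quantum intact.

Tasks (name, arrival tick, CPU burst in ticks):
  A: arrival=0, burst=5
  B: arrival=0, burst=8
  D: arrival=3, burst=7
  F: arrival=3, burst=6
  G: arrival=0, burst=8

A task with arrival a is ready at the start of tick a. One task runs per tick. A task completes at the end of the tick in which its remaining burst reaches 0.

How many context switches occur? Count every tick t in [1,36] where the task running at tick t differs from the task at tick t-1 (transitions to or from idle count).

context switches = 10

t=0: L0/L1/L2 = ABG/-/- → run A
t=1: L0/L1/L2 = ABG/-/- → run A
t=2: L0/L1/L2 = ABG/-/- → run A
t=3: L0/L1/L2 = ABGDF/-/- → run A
t=4: L0/L1/L2 = BGDF/A/- → run B
t=5: L0/L1/L2 = BGDF/A/- → run B
t=6: L0/L1/L2 = BGDF/A/- → run B
t=7: L0/L1/L2 = BGDF/A/- → run B
t=8: L0/L1/L2 = GDF/AB/- → run G
t=9: L0/L1/L2 = GDF/AB/- → run G
t=10: L0/L1/L2 = GDF/AB/- → run G
t=11: L0/L1/L2 = GDF/AB/- → run G
t=12: L0/L1/L2 = DF/ABG/- → run D
t=13: L0/L1/L2 = DF/ABG/- → run D
t=14: L0/L1/L2 = DF/ABG/- → run D
t=15: L0/L1/L2 = DF/ABG/- → run D
t=16: L0/L1/L2 = F/ABGD/- → run F
t=17: L0/L1/L2 = F/ABGD/- → run F
t=18: L0/L1/L2 = F/ABGD/- → run F
t=19: L0/L1/L2 = F/ABGD/- → run F
t=20: L0/L1/L2 = -/ABGDF/- → run A
t=21: L0/L1/L2 = -/BGDF/- → run B
t=22: L0/L1/L2 = -/BGDF/- → run B
t=23: L0/L1/L2 = -/BGDF/- → run B
t=24: L0/L1/L2 = -/BGDF/- → run B
t=25: L0/L1/L2 = -/GDF/- → run G
t=26: L0/L1/L2 = -/GDF/- → run G
t=27: L0/L1/L2 = -/GDF/- → run G
t=28: L0/L1/L2 = -/GDF/- → run G
t=29: L0/L1/L2 = -/DF/- → run D
t=30: L0/L1/L2 = -/DF/- → run D
t=31: L0/L1/L2 = -/DF/- → run D
t=32: L0/L1/L2 = -/F/- → run F
t=33: L0/L1/L2 = -/F/- → run F
t=34: (idle)
t=35: (idle)
t=36: (idle)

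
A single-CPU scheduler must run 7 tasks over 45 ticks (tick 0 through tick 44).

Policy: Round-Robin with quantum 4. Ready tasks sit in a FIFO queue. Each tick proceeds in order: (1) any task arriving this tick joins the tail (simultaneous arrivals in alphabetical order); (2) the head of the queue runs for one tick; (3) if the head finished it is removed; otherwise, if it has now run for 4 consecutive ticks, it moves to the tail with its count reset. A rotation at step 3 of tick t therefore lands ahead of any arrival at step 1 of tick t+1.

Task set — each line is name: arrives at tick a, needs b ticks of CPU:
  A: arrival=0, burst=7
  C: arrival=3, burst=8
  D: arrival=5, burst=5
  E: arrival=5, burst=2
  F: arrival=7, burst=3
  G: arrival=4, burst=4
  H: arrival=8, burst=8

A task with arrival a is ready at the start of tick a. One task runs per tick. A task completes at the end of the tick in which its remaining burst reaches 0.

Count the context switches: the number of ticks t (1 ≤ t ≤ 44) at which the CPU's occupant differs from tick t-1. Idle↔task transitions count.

t=0: queue=[A] q_used=0 → run A
t=1: queue=[A] q_used=1 → run A
t=2: queue=[A] q_used=2 → run A
t=3: queue=[A,C] q_used=3 → run A
t=4: queue=[C,A,G] q_used=0 → run C
t=5: queue=[C,A,G,D,E] q_used=1 → run C
t=6: queue=[C,A,G,D,E] q_used=2 → run C
t=7: queue=[C,A,G,D,E,F] q_used=3 → run C
t=8: queue=[A,G,D,E,F,C,H] q_used=0 → run A
t=9: queue=[A,G,D,E,F,C,H] q_used=1 → run A
t=10: queue=[A,G,D,E,F,C,H] q_used=2 → run A
t=11: queue=[G,D,E,F,C,H] q_used=0 → run G
t=12: queue=[G,D,E,F,C,H] q_used=1 → run G
t=13: queue=[G,D,E,F,C,H] q_used=2 → run G
t=14: queue=[G,D,E,F,C,H] q_used=3 → run G
t=15: queue=[D,E,F,C,H] q_used=0 → run D
t=16: queue=[D,E,F,C,H] q_used=1 → run D
t=17: queue=[D,E,F,C,H] q_used=2 → run D
t=18: queue=[D,E,F,C,H] q_used=3 → run D
t=19: queue=[E,F,C,H,D] q_used=0 → run E
t=20: queue=[E,F,C,H,D] q_used=1 → run E
t=21: queue=[F,C,H,D] q_used=0 → run F
t=22: queue=[F,C,H,D] q_used=1 → run F
t=23: queue=[F,C,H,D] q_used=2 → run F
t=24: queue=[C,H,D] q_used=0 → run C
t=25: queue=[C,H,D] q_used=1 → run C
t=26: queue=[C,H,D] q_used=2 → run C
t=27: queue=[C,H,D] q_used=3 → run C
t=28: queue=[H,D] q_used=0 → run H
t=29: queue=[H,D] q_used=1 → run H
t=30: queue=[H,D] q_used=2 → run H
t=31: queue=[H,D] q_used=3 → run H
t=32: queue=[D,H] q_used=0 → run D
t=33: queue=[H] q_used=0 → run H
t=34: queue=[H] q_used=1 → run H
t=35: queue=[H] q_used=2 → run H
t=36: queue=[H] q_used=3 → run H
t=37: (idle)
t=38: (idle)
t=39: (idle)
t=40: (idle)
t=41: (idle)
t=42: (idle)
t=43: (idle)
t=44: (idle)

context switches = 11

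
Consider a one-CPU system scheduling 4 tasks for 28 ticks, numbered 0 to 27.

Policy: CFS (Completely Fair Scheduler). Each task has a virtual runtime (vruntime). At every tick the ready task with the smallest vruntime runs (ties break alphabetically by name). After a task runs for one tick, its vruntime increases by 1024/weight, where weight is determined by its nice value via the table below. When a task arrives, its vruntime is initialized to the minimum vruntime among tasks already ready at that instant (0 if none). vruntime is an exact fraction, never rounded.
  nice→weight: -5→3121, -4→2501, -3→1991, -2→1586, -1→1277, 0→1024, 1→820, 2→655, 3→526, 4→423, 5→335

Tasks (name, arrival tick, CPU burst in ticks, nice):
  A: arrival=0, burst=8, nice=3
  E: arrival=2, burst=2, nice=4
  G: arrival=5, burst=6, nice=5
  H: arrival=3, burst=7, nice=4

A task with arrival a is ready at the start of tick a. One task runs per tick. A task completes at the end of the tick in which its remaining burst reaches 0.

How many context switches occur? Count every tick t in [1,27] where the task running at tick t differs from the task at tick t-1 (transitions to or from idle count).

t=0: vr[A=0] → run A
t=1: vr[A=512/263] → run A
t=2: vr[A=1024/263 E=1024/263] → run A
t=3: vr[A=1536/263 E=1024/263 H=1024/263] → run E
t=4: vr[A=1536/263 E=702464/111249 H=1024/263] → run H
t=5: vr[A=1536/263 E=702464/111249 G=1536/263 H=702464/111249] → run A
t=6: vr[A=2048/263 E=702464/111249 G=1536/263 H=702464/111249] → run G
t=7: vr[A=2048/263 E=702464/111249 G=783872/88105 H=702464/111249] → run E
t=8: vr[A=2048/263 G=783872/88105 H=702464/111249] → run H
t=9: vr[A=2048/263 G=783872/88105 H=971776/111249] → run A
t=10: vr[A=2560/263 G=783872/88105 H=971776/111249] → run H
t=11: vr[A=2560/263 G=783872/88105 H=413696/37083] → run G
t=12: vr[A=2560/263 G=1053184/88105 H=413696/37083] → run A
t=13: vr[A=3072/263 G=1053184/88105 H=413696/37083] → run H
t=14: vr[A=3072/263 G=1053184/88105 H=1510400/111249] → run A
t=15: vr[A=3584/263 G=1053184/88105 H=1510400/111249] → run G
t=16: vr[A=3584/263 G=1322496/88105 H=1510400/111249] → run H
t=17: vr[A=3584/263 G=1322496/88105 H=1779712/111249] → run A
t=18: vr[G=1322496/88105 H=1779712/111249] → run G
t=19: vr[G=1591808/88105 H=1779712/111249] → run H
t=20: vr[G=1591808/88105 H=683008/37083] → run G
t=21: vr[G=372224/17621 H=683008/37083] → run H
t=22: vr[G=372224/17621] → run G
t=23: (idle)
t=24: (idle)
t=25: (idle)
t=26: (idle)
t=27: (idle)

context switches = 21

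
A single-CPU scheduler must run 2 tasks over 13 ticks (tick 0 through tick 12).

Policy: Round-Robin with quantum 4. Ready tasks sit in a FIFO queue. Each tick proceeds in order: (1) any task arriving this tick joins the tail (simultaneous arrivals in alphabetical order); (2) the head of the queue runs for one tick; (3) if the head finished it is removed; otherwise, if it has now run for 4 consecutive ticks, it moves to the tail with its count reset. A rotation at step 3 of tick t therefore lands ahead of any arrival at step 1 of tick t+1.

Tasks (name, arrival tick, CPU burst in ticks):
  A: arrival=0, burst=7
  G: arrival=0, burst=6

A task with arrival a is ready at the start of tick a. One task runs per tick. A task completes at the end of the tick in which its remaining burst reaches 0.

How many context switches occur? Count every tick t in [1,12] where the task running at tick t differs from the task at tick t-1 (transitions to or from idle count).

context switches = 3

t=0: queue=[A,G] q_used=0 → run A
t=1: queue=[A,G] q_used=1 → run A
t=2: queue=[A,G] q_used=2 → run A
t=3: queue=[A,G] q_used=3 → run A
t=4: queue=[G,A] q_used=0 → run G
t=5: queue=[G,A] q_used=1 → run G
t=6: queue=[G,A] q_used=2 → run G
t=7: queue=[G,A] q_used=3 → run G
t=8: queue=[A,G] q_used=0 → run A
t=9: queue=[A,G] q_used=1 → run A
t=10: queue=[A,G] q_used=2 → run A
t=11: queue=[G] q_used=0 → run G
t=12: queue=[G] q_used=1 → run G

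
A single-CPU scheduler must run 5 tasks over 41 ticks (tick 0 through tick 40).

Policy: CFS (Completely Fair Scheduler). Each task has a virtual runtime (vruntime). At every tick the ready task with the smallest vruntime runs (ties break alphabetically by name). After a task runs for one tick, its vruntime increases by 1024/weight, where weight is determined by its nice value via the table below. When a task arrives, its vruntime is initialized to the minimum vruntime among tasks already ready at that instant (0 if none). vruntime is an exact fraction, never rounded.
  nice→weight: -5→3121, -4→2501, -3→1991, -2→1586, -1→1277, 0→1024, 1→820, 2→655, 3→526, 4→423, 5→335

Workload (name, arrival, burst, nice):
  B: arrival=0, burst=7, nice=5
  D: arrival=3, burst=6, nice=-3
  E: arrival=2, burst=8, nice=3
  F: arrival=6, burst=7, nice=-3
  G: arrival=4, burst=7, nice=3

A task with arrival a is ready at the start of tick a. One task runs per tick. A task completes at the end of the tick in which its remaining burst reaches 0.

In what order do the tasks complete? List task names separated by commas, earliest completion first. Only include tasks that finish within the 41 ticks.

t=0: vr[B=0] → run B
t=1: vr[B=1024/335] → run B
t=2: vr[B=2048/335 E=2048/335] → run B
t=3: vr[B=3072/335 D=2048/335 E=2048/335] → run D
t=4: vr[B=3072/335 D=4420608/666985 E=2048/335 G=2048/335] → run E
t=5: vr[B=3072/335 D=4420608/666985 E=710144/88105 G=2048/335] → run G
t=6: vr[B=3072/335 D=4420608/666985 E=710144/88105 F=4420608/666985 G=710144/88105] → run D
t=7: vr[B=3072/335 D=4763648/666985 E=710144/88105 F=4420608/666985 G=710144/88105] → run F
t=8: vr[B=3072/335 D=4763648/666985 E=710144/88105 F=4763648/666985 G=710144/88105] → run D
t=9: vr[B=3072/335 D=5106688/666985 E=710144/88105 F=4763648/666985 G=710144/88105] → run F
t=10: vr[B=3072/335 D=5106688/666985 E=710144/88105 F=5106688/666985 G=710144/88105] → run D
t=11: vr[B=3072/335 D=5449728/666985 E=710144/88105 F=5106688/666985 G=710144/88105] → run F
t=12: vr[B=3072/335 D=5449728/666985 E=710144/88105 F=5449728/666985 G=710144/88105] → run E
t=13: vr[B=3072/335 D=5449728/666985 E=881664/88105 F=5449728/666985 G=710144/88105] → run G
t=14: vr[B=3072/335 D=5449728/666985 E=881664/88105 F=5449728/666985 G=881664/88105] → run D
t=15: vr[B=3072/335 D=5792768/666985 E=881664/88105 F=5449728/666985 G=881664/88105] → run F
t=16: vr[B=3072/335 D=5792768/666985 E=881664/88105 F=5792768/666985 G=881664/88105] → run D
t=17: vr[B=3072/335 E=881664/88105 F=5792768/666985 G=881664/88105] → run F
t=18: vr[B=3072/335 E=881664/88105 F=6135808/666985 G=881664/88105] → run B
t=19: vr[B=4096/335 E=881664/88105 F=6135808/666985 G=881664/88105] → run F
t=20: vr[B=4096/335 E=881664/88105 F=6478848/666985 G=881664/88105] → run F
t=21: vr[B=4096/335 E=881664/88105 G=881664/88105] → run E
t=22: vr[B=4096/335 E=1053184/88105 G=881664/88105] → run G
t=23: vr[B=4096/335 E=1053184/88105 G=1053184/88105] → run E
t=24: vr[B=4096/335 E=1224704/88105 G=1053184/88105] → run G
t=25: vr[B=4096/335 E=1224704/88105 G=1224704/88105] → run B
t=26: vr[B=1024/67 E=1224704/88105 G=1224704/88105] → run E
t=27: vr[B=1024/67 E=1396224/88105 G=1224704/88105] → run G
t=28: vr[B=1024/67 E=1396224/88105 G=1396224/88105] → run B
t=29: vr[B=6144/335 E=1396224/88105 G=1396224/88105] → run E
t=30: vr[B=6144/335 E=1567744/88105 G=1396224/88105] → run G
t=31: vr[B=6144/335 E=1567744/88105 G=1567744/88105] → run E
t=32: vr[B=6144/335 E=1739264/88105 G=1567744/88105] → run G
t=33: vr[B=6144/335 E=1739264/88105] → run B
t=34: vr[E=1739264/88105] → run E
t=35: (idle)
t=36: (idle)
t=37: (idle)
t=38: (idle)
t=39: (idle)
t=40: (idle)

completion order = D, F, G, B, E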